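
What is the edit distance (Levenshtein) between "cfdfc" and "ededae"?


Computing edit distance: "cfdfc" -> "ededae"
DP table:
           e    d    e    d    a    e
      0    1    2    3    4    5    6
  c   1    1    2    3    4    5    6
  f   2    2    2    3    4    5    6
  d   3    3    2    3    3    4    5
  f   4    4    3    3    4    4    5
  c   5    5    4    4    4    5    5
Edit distance = dp[5][6] = 5

5


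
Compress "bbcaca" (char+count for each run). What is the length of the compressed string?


Input: bbcaca
Runs:
  'b' x 2 => "b2"
  'c' x 1 => "c1"
  'a' x 1 => "a1"
  'c' x 1 => "c1"
  'a' x 1 => "a1"
Compressed: "b2c1a1c1a1"
Compressed length: 10

10


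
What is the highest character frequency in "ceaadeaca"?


Input: ceaadeaca
Character counts:
  'a': 4
  'c': 2
  'd': 1
  'e': 2
Maximum frequency: 4

4


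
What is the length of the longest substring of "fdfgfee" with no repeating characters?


Input: "fdfgfee"
Sliding window (track last position of each char):
  Position 0 ('f'): window [0,0] length 1 -- new best
  Position 1 ('d'): window [0,1] length 2 -- new best
  Position 2 ('f'): repeat (last at 0), move window start to 1
  Position 2 ('f'): window [1,2] length 2
  Position 3 ('g'): window [1,3] length 3 -- new best
  Position 4 ('f'): repeat (last at 2), move window start to 3
  Position 4 ('f'): window [3,4] length 2
  Position 5 ('e'): window [3,5] length 3
  Position 6 ('e'): repeat (last at 5), move window start to 6
  Position 6 ('e'): window [6,6] length 1
Longest substring with no repeats: "dfg" with length 3

3


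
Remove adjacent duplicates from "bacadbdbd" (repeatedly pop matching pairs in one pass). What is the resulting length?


Input: bacadbdbd
Stack-based adjacent duplicate removal:
  Read 'b': push. Stack: b
  Read 'a': push. Stack: ba
  Read 'c': push. Stack: bac
  Read 'a': push. Stack: baca
  Read 'd': push. Stack: bacad
  Read 'b': push. Stack: bacadb
  Read 'd': push. Stack: bacadbd
  Read 'b': push. Stack: bacadbdb
  Read 'd': push. Stack: bacadbdbd
Final stack: "bacadbdbd" (length 9)

9


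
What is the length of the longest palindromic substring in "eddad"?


Input: "eddad"
Checking substrings for palindromes:
  [2:5] "dad" (len 3) => palindrome
  [1:3] "dd" (len 2) => palindrome
Longest palindromic substring: "dad" with length 3

3


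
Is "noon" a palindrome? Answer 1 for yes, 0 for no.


Input: noon
Reversed: noon
  Compare pos 0 ('n') with pos 3 ('n'): match
  Compare pos 1 ('o') with pos 2 ('o'): match
Result: palindrome

1


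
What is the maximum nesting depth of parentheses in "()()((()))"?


Input: "()()((()))"
Tracking depth:
  Position 0 '(': depth becomes 1
  Position 1 ')': depth becomes 0
  Position 2 '(': depth becomes 1
  Position 3 ')': depth becomes 0
  Position 4 '(': depth becomes 1
  Position 5 '(': depth becomes 2
  Position 6 '(': depth becomes 3
  Position 7 ')': depth becomes 2
  Position 8 ')': depth becomes 1
  Position 9 ')': depth becomes 0
Maximum depth reached: 3

3


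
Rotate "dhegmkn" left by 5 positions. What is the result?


Input: "dhegmkn", rotate left by 5
First 5 characters: "dhegm"
Remaining characters: "kn"
Concatenate remaining + first: "kn" + "dhegm" = "kndhegm"

kndhegm


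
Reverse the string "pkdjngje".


Input: pkdjngje
Reading characters right to left:
  Position 7: 'e'
  Position 6: 'j'
  Position 5: 'g'
  Position 4: 'n'
  Position 3: 'j'
  Position 2: 'd'
  Position 1: 'k'
  Position 0: 'p'
Reversed: ejgnjdkp

ejgnjdkp


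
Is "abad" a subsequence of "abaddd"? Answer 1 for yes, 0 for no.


Check if "abad" is a subsequence of "abaddd"
Greedy scan:
  Position 0 ('a'): matches sub[0] = 'a'
  Position 1 ('b'): matches sub[1] = 'b'
  Position 2 ('a'): matches sub[2] = 'a'
  Position 3 ('d'): matches sub[3] = 'd'
  Position 4 ('d'): no match needed
  Position 5 ('d'): no match needed
All 4 characters matched => is a subsequence

1


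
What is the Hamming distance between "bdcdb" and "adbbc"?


Comparing "bdcdb" and "adbbc" position by position:
  Position 0: 'b' vs 'a' => differ
  Position 1: 'd' vs 'd' => same
  Position 2: 'c' vs 'b' => differ
  Position 3: 'd' vs 'b' => differ
  Position 4: 'b' vs 'c' => differ
Total differences (Hamming distance): 4

4


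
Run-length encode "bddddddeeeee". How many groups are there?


Input: bddddddeeeee
Scanning for consecutive runs:
  Group 1: 'b' x 1 (positions 0-0)
  Group 2: 'd' x 6 (positions 1-6)
  Group 3: 'e' x 5 (positions 7-11)
Total groups: 3

3


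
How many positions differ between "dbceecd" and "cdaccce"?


Comparing "dbceecd" and "cdaccce" position by position:
  Position 0: 'd' vs 'c' => DIFFER
  Position 1: 'b' vs 'd' => DIFFER
  Position 2: 'c' vs 'a' => DIFFER
  Position 3: 'e' vs 'c' => DIFFER
  Position 4: 'e' vs 'c' => DIFFER
  Position 5: 'c' vs 'c' => same
  Position 6: 'd' vs 'e' => DIFFER
Positions that differ: 6

6


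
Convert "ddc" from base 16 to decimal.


Input: "ddc" in base 16
Positional expansion:
  Digit 'd' (value 13) x 16^2 = 3328
  Digit 'd' (value 13) x 16^1 = 208
  Digit 'c' (value 12) x 16^0 = 12
Sum = 3548

3548


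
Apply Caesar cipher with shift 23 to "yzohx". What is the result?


Caesar cipher: shift "yzohx" by 23
  'y' (pos 24) + 23 = pos 21 = 'v'
  'z' (pos 25) + 23 = pos 22 = 'w'
  'o' (pos 14) + 23 = pos 11 = 'l'
  'h' (pos 7) + 23 = pos 4 = 'e'
  'x' (pos 23) + 23 = pos 20 = 'u'
Result: vwleu

vwleu


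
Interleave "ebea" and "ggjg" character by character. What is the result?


Interleaving "ebea" and "ggjg":
  Position 0: 'e' from first, 'g' from second => "eg"
  Position 1: 'b' from first, 'g' from second => "bg"
  Position 2: 'e' from first, 'j' from second => "ej"
  Position 3: 'a' from first, 'g' from second => "ag"
Result: egbgejag

egbgejag


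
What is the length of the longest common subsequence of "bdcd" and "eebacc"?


LCS of "bdcd" and "eebacc"
DP table:
           e    e    b    a    c    c
      0    0    0    0    0    0    0
  b   0    0    0    1    1    1    1
  d   0    0    0    1    1    1    1
  c   0    0    0    1    1    2    2
  d   0    0    0    1    1    2    2
LCS length = dp[4][6] = 2

2


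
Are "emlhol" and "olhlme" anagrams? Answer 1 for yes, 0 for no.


Strings: "emlhol", "olhlme"
Sorted first:  ehllmo
Sorted second: ehllmo
Sorted forms match => anagrams

1


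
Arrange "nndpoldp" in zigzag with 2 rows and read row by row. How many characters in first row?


Zigzag "nndpoldp" into 2 rows:
Placing characters:
  'n' => row 0
  'n' => row 1
  'd' => row 0
  'p' => row 1
  'o' => row 0
  'l' => row 1
  'd' => row 0
  'p' => row 1
Rows:
  Row 0: "ndod"
  Row 1: "nplp"
First row length: 4

4


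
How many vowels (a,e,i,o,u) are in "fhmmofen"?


Input: fhmmofen
Checking each character:
  'f' at position 0: consonant
  'h' at position 1: consonant
  'm' at position 2: consonant
  'm' at position 3: consonant
  'o' at position 4: vowel (running total: 1)
  'f' at position 5: consonant
  'e' at position 6: vowel (running total: 2)
  'n' at position 7: consonant
Total vowels: 2

2


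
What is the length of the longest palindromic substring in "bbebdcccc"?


Input: "bbebdcccc"
Checking substrings for palindromes:
  [5:9] "cccc" (len 4) => palindrome
  [1:4] "beb" (len 3) => palindrome
  [5:8] "ccc" (len 3) => palindrome
  [6:9] "ccc" (len 3) => palindrome
  [0:2] "bb" (len 2) => palindrome
  [5:7] "cc" (len 2) => palindrome
Longest palindromic substring: "cccc" with length 4

4


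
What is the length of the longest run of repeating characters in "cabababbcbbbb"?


Input: "cabababbcbbbb"
Scanning for longest run:
  Position 1 ('a'): new char, reset run to 1
  Position 2 ('b'): new char, reset run to 1
  Position 3 ('a'): new char, reset run to 1
  Position 4 ('b'): new char, reset run to 1
  Position 5 ('a'): new char, reset run to 1
  Position 6 ('b'): new char, reset run to 1
  Position 7 ('b'): continues run of 'b', length=2
  Position 8 ('c'): new char, reset run to 1
  Position 9 ('b'): new char, reset run to 1
  Position 10 ('b'): continues run of 'b', length=2
  Position 11 ('b'): continues run of 'b', length=3
  Position 12 ('b'): continues run of 'b', length=4
Longest run: 'b' with length 4

4


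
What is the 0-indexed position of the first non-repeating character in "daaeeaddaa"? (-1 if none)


Input: daaeeaddaa
Character frequencies:
  'a': 5
  'd': 3
  'e': 2
Scanning left to right for freq == 1:
  Position 0 ('d'): freq=3, skip
  Position 1 ('a'): freq=5, skip
  Position 2 ('a'): freq=5, skip
  Position 3 ('e'): freq=2, skip
  Position 4 ('e'): freq=2, skip
  Position 5 ('a'): freq=5, skip
  Position 6 ('d'): freq=3, skip
  Position 7 ('d'): freq=3, skip
  Position 8 ('a'): freq=5, skip
  Position 9 ('a'): freq=5, skip
  No unique character found => answer = -1

-1


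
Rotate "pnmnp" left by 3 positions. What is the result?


Input: "pnmnp", rotate left by 3
First 3 characters: "pnm"
Remaining characters: "np"
Concatenate remaining + first: "np" + "pnm" = "nppnm"

nppnm


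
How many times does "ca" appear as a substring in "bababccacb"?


Searching for "ca" in "bababccacb"
Scanning each position:
  Position 0: "ba" => no
  Position 1: "ab" => no
  Position 2: "ba" => no
  Position 3: "ab" => no
  Position 4: "bc" => no
  Position 5: "cc" => no
  Position 6: "ca" => MATCH
  Position 7: "ac" => no
  Position 8: "cb" => no
Total occurrences: 1

1


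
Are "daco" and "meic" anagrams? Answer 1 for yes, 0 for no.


Strings: "daco", "meic"
Sorted first:  acdo
Sorted second: ceim
Differ at position 0: 'a' vs 'c' => not anagrams

0


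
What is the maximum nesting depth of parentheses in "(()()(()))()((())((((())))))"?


Input: "(()()(()))()((())((((())))))"
Tracking depth:
  Position 0 '(': depth becomes 1
  Position 1 '(': depth becomes 2
  Position 2 ')': depth becomes 1
  Position 3 '(': depth becomes 2
  Position 4 ')': depth becomes 1
  Position 5 '(': depth becomes 2
  Position 6 '(': depth becomes 3
  Position 7 ')': depth becomes 2
  Position 8 ')': depth becomes 1
  Position 9 ')': depth becomes 0
  Position 10 '(': depth becomes 1
  Position 11 ')': depth becomes 0
  Position 12 '(': depth becomes 1
  Position 13 '(': depth becomes 2
  Position 14 '(': depth becomes 3
  Position 15 ')': depth becomes 2
  Position 16 ')': depth becomes 1
  Position 17 '(': depth becomes 2
  Position 18 '(': depth becomes 3
  Position 19 '(': depth becomes 4
  Position 20 '(': depth becomes 5
  Position 21 '(': depth becomes 6
  Position 22 ')': depth becomes 5
  Position 23 ')': depth becomes 4
  Position 24 ')': depth becomes 3
  Position 25 ')': depth becomes 2
  Position 26 ')': depth becomes 1
  Position 27 ')': depth becomes 0
Maximum depth reached: 6

6


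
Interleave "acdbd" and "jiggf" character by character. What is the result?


Interleaving "acdbd" and "jiggf":
  Position 0: 'a' from first, 'j' from second => "aj"
  Position 1: 'c' from first, 'i' from second => "ci"
  Position 2: 'd' from first, 'g' from second => "dg"
  Position 3: 'b' from first, 'g' from second => "bg"
  Position 4: 'd' from first, 'f' from second => "df"
Result: ajcidgbgdf

ajcidgbgdf


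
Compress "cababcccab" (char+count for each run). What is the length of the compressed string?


Input: cababcccab
Runs:
  'c' x 1 => "c1"
  'a' x 1 => "a1"
  'b' x 1 => "b1"
  'a' x 1 => "a1"
  'b' x 1 => "b1"
  'c' x 3 => "c3"
  'a' x 1 => "a1"
  'b' x 1 => "b1"
Compressed: "c1a1b1a1b1c3a1b1"
Compressed length: 16

16


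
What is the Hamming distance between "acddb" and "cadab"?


Comparing "acddb" and "cadab" position by position:
  Position 0: 'a' vs 'c' => differ
  Position 1: 'c' vs 'a' => differ
  Position 2: 'd' vs 'd' => same
  Position 3: 'd' vs 'a' => differ
  Position 4: 'b' vs 'b' => same
Total differences (Hamming distance): 3

3


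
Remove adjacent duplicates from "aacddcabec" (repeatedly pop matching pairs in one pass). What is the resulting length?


Input: aacddcabec
Stack-based adjacent duplicate removal:
  Read 'a': push. Stack: a
  Read 'a': matches stack top 'a' => pop. Stack: (empty)
  Read 'c': push. Stack: c
  Read 'd': push. Stack: cd
  Read 'd': matches stack top 'd' => pop. Stack: c
  Read 'c': matches stack top 'c' => pop. Stack: (empty)
  Read 'a': push. Stack: a
  Read 'b': push. Stack: ab
  Read 'e': push. Stack: abe
  Read 'c': push. Stack: abec
Final stack: "abec" (length 4)

4


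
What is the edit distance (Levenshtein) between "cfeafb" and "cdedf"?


Computing edit distance: "cfeafb" -> "cdedf"
DP table:
           c    d    e    d    f
      0    1    2    3    4    5
  c   1    0    1    2    3    4
  f   2    1    1    2    3    3
  e   3    2    2    1    2    3
  a   4    3    3    2    2    3
  f   5    4    4    3    3    2
  b   6    5    5    4    4    3
Edit distance = dp[6][5] = 3

3


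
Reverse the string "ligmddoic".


Input: ligmddoic
Reading characters right to left:
  Position 8: 'c'
  Position 7: 'i'
  Position 6: 'o'
  Position 5: 'd'
  Position 4: 'd'
  Position 3: 'm'
  Position 2: 'g'
  Position 1: 'i'
  Position 0: 'l'
Reversed: cioddmgil

cioddmgil


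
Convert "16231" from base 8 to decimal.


Input: "16231" in base 8
Positional expansion:
  Digit '1' (value 1) x 8^4 = 4096
  Digit '6' (value 6) x 8^3 = 3072
  Digit '2' (value 2) x 8^2 = 128
  Digit '3' (value 3) x 8^1 = 24
  Digit '1' (value 1) x 8^0 = 1
Sum = 7321

7321


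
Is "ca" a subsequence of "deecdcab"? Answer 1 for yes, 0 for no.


Check if "ca" is a subsequence of "deecdcab"
Greedy scan:
  Position 0 ('d'): no match needed
  Position 1 ('e'): no match needed
  Position 2 ('e'): no match needed
  Position 3 ('c'): matches sub[0] = 'c'
  Position 4 ('d'): no match needed
  Position 5 ('c'): no match needed
  Position 6 ('a'): matches sub[1] = 'a'
  Position 7 ('b'): no match needed
All 2 characters matched => is a subsequence

1


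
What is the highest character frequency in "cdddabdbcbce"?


Input: cdddabdbcbce
Character counts:
  'a': 1
  'b': 3
  'c': 3
  'd': 4
  'e': 1
Maximum frequency: 4

4


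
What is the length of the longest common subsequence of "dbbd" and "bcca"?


LCS of "dbbd" and "bcca"
DP table:
           b    c    c    a
      0    0    0    0    0
  d   0    0    0    0    0
  b   0    1    1    1    1
  b   0    1    1    1    1
  d   0    1    1    1    1
LCS length = dp[4][4] = 1

1


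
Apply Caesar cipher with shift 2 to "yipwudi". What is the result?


Caesar cipher: shift "yipwudi" by 2
  'y' (pos 24) + 2 = pos 0 = 'a'
  'i' (pos 8) + 2 = pos 10 = 'k'
  'p' (pos 15) + 2 = pos 17 = 'r'
  'w' (pos 22) + 2 = pos 24 = 'y'
  'u' (pos 20) + 2 = pos 22 = 'w'
  'd' (pos 3) + 2 = pos 5 = 'f'
  'i' (pos 8) + 2 = pos 10 = 'k'
Result: akrywfk

akrywfk


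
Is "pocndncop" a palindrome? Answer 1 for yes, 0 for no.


Input: pocndncop
Reversed: pocndncop
  Compare pos 0 ('p') with pos 8 ('p'): match
  Compare pos 1 ('o') with pos 7 ('o'): match
  Compare pos 2 ('c') with pos 6 ('c'): match
  Compare pos 3 ('n') with pos 5 ('n'): match
Result: palindrome

1


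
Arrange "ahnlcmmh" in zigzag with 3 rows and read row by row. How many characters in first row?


Zigzag "ahnlcmmh" into 3 rows:
Placing characters:
  'a' => row 0
  'h' => row 1
  'n' => row 2
  'l' => row 1
  'c' => row 0
  'm' => row 1
  'm' => row 2
  'h' => row 1
Rows:
  Row 0: "ac"
  Row 1: "hlmh"
  Row 2: "nm"
First row length: 2

2


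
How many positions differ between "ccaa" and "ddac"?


Comparing "ccaa" and "ddac" position by position:
  Position 0: 'c' vs 'd' => DIFFER
  Position 1: 'c' vs 'd' => DIFFER
  Position 2: 'a' vs 'a' => same
  Position 3: 'a' vs 'c' => DIFFER
Positions that differ: 3

3


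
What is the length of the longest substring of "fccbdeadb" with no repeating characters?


Input: "fccbdeadb"
Sliding window (track last position of each char):
  Position 0 ('f'): window [0,0] length 1 -- new best
  Position 1 ('c'): window [0,1] length 2 -- new best
  Position 2 ('c'): repeat (last at 1), move window start to 2
  Position 2 ('c'): window [2,2] length 1
  Position 3 ('b'): window [2,3] length 2
  Position 4 ('d'): window [2,4] length 3 -- new best
  Position 5 ('e'): window [2,5] length 4 -- new best
  Position 6 ('a'): window [2,6] length 5 -- new best
  Position 7 ('d'): repeat (last at 4), move window start to 5
  Position 7 ('d'): window [5,7] length 3
  Position 8 ('b'): window [5,8] length 4
Longest substring with no repeats: "cbdea" with length 5

5


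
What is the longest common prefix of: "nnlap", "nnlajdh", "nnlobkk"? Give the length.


Words: nnlap, nnlajdh, nnlobkk
  Position 0: all 'n' => match
  Position 1: all 'n' => match
  Position 2: all 'l' => match
  Position 3: ('a', 'a', 'o') => mismatch, stop
LCP = "nnl" (length 3)

3


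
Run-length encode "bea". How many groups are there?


Input: bea
Scanning for consecutive runs:
  Group 1: 'b' x 1 (positions 0-0)
  Group 2: 'e' x 1 (positions 1-1)
  Group 3: 'a' x 1 (positions 2-2)
Total groups: 3

3


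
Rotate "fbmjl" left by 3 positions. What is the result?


Input: "fbmjl", rotate left by 3
First 3 characters: "fbm"
Remaining characters: "jl"
Concatenate remaining + first: "jl" + "fbm" = "jlfbm"

jlfbm


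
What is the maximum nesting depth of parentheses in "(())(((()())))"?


Input: "(())(((()())))"
Tracking depth:
  Position 0 '(': depth becomes 1
  Position 1 '(': depth becomes 2
  Position 2 ')': depth becomes 1
  Position 3 ')': depth becomes 0
  Position 4 '(': depth becomes 1
  Position 5 '(': depth becomes 2
  Position 6 '(': depth becomes 3
  Position 7 '(': depth becomes 4
  Position 8 ')': depth becomes 3
  Position 9 '(': depth becomes 4
  Position 10 ')': depth becomes 3
  Position 11 ')': depth becomes 2
  Position 12 ')': depth becomes 1
  Position 13 ')': depth becomes 0
Maximum depth reached: 4

4


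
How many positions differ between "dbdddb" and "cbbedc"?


Comparing "dbdddb" and "cbbedc" position by position:
  Position 0: 'd' vs 'c' => DIFFER
  Position 1: 'b' vs 'b' => same
  Position 2: 'd' vs 'b' => DIFFER
  Position 3: 'd' vs 'e' => DIFFER
  Position 4: 'd' vs 'd' => same
  Position 5: 'b' vs 'c' => DIFFER
Positions that differ: 4

4


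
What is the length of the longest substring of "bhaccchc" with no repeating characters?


Input: "bhaccchc"
Sliding window (track last position of each char):
  Position 0 ('b'): window [0,0] length 1 -- new best
  Position 1 ('h'): window [0,1] length 2 -- new best
  Position 2 ('a'): window [0,2] length 3 -- new best
  Position 3 ('c'): window [0,3] length 4 -- new best
  Position 4 ('c'): repeat (last at 3), move window start to 4
  Position 4 ('c'): window [4,4] length 1
  Position 5 ('c'): repeat (last at 4), move window start to 5
  Position 5 ('c'): window [5,5] length 1
  Position 6 ('h'): window [5,6] length 2
  Position 7 ('c'): repeat (last at 5), move window start to 6
  Position 7 ('c'): window [6,7] length 2
Longest substring with no repeats: "bhac" with length 4

4


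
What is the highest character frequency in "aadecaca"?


Input: aadecaca
Character counts:
  'a': 4
  'c': 2
  'd': 1
  'e': 1
Maximum frequency: 4

4


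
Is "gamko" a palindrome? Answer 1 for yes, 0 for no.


Input: gamko
Reversed: okmag
  Compare pos 0 ('g') with pos 4 ('o'): MISMATCH
  Compare pos 1 ('a') with pos 3 ('k'): MISMATCH
Result: not a palindrome

0


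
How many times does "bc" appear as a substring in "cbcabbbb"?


Searching for "bc" in "cbcabbbb"
Scanning each position:
  Position 0: "cb" => no
  Position 1: "bc" => MATCH
  Position 2: "ca" => no
  Position 3: "ab" => no
  Position 4: "bb" => no
  Position 5: "bb" => no
  Position 6: "bb" => no
Total occurrences: 1

1


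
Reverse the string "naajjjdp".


Input: naajjjdp
Reading characters right to left:
  Position 7: 'p'
  Position 6: 'd'
  Position 5: 'j'
  Position 4: 'j'
  Position 3: 'j'
  Position 2: 'a'
  Position 1: 'a'
  Position 0: 'n'
Reversed: pdjjjaan

pdjjjaan


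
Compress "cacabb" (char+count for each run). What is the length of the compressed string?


Input: cacabb
Runs:
  'c' x 1 => "c1"
  'a' x 1 => "a1"
  'c' x 1 => "c1"
  'a' x 1 => "a1"
  'b' x 2 => "b2"
Compressed: "c1a1c1a1b2"
Compressed length: 10

10


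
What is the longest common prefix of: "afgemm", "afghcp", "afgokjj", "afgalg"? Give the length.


Words: afgemm, afghcp, afgokjj, afgalg
  Position 0: all 'a' => match
  Position 1: all 'f' => match
  Position 2: all 'g' => match
  Position 3: ('e', 'h', 'o', 'a') => mismatch, stop
LCP = "afg" (length 3)

3


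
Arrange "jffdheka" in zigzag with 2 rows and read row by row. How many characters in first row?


Zigzag "jffdheka" into 2 rows:
Placing characters:
  'j' => row 0
  'f' => row 1
  'f' => row 0
  'd' => row 1
  'h' => row 0
  'e' => row 1
  'k' => row 0
  'a' => row 1
Rows:
  Row 0: "jfhk"
  Row 1: "fdea"
First row length: 4

4


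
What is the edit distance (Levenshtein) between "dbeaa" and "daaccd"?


Computing edit distance: "dbeaa" -> "daaccd"
DP table:
           d    a    a    c    c    d
      0    1    2    3    4    5    6
  d   1    0    1    2    3    4    5
  b   2    1    1    2    3    4    5
  e   3    2    2    2    3    4    5
  a   4    3    2    2    3    4    5
  a   5    4    3    2    3    4    5
Edit distance = dp[5][6] = 5

5


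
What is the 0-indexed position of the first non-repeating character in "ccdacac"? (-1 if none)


Input: ccdacac
Character frequencies:
  'a': 2
  'c': 4
  'd': 1
Scanning left to right for freq == 1:
  Position 0 ('c'): freq=4, skip
  Position 1 ('c'): freq=4, skip
  Position 2 ('d'): unique! => answer = 2

2


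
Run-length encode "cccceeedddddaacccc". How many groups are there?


Input: cccceeedddddaacccc
Scanning for consecutive runs:
  Group 1: 'c' x 4 (positions 0-3)
  Group 2: 'e' x 3 (positions 4-6)
  Group 3: 'd' x 5 (positions 7-11)
  Group 4: 'a' x 2 (positions 12-13)
  Group 5: 'c' x 4 (positions 14-17)
Total groups: 5

5


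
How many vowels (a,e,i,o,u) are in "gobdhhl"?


Input: gobdhhl
Checking each character:
  'g' at position 0: consonant
  'o' at position 1: vowel (running total: 1)
  'b' at position 2: consonant
  'd' at position 3: consonant
  'h' at position 4: consonant
  'h' at position 5: consonant
  'l' at position 6: consonant
Total vowels: 1

1


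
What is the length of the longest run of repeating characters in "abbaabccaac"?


Input: "abbaabccaac"
Scanning for longest run:
  Position 1 ('b'): new char, reset run to 1
  Position 2 ('b'): continues run of 'b', length=2
  Position 3 ('a'): new char, reset run to 1
  Position 4 ('a'): continues run of 'a', length=2
  Position 5 ('b'): new char, reset run to 1
  Position 6 ('c'): new char, reset run to 1
  Position 7 ('c'): continues run of 'c', length=2
  Position 8 ('a'): new char, reset run to 1
  Position 9 ('a'): continues run of 'a', length=2
  Position 10 ('c'): new char, reset run to 1
Longest run: 'b' with length 2

2


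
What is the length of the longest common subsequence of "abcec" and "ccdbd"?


LCS of "abcec" and "ccdbd"
DP table:
           c    c    d    b    d
      0    0    0    0    0    0
  a   0    0    0    0    0    0
  b   0    0    0    0    1    1
  c   0    1    1    1    1    1
  e   0    1    1    1    1    1
  c   0    1    2    2    2    2
LCS length = dp[5][5] = 2

2


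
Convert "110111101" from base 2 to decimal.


Input: "110111101" in base 2
Positional expansion:
  Digit '1' (value 1) x 2^8 = 256
  Digit '1' (value 1) x 2^7 = 128
  Digit '0' (value 0) x 2^6 = 0
  Digit '1' (value 1) x 2^5 = 32
  Digit '1' (value 1) x 2^4 = 16
  Digit '1' (value 1) x 2^3 = 8
  Digit '1' (value 1) x 2^2 = 4
  Digit '0' (value 0) x 2^1 = 0
  Digit '1' (value 1) x 2^0 = 1
Sum = 445

445


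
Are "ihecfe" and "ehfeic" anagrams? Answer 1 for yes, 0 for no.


Strings: "ihecfe", "ehfeic"
Sorted first:  ceefhi
Sorted second: ceefhi
Sorted forms match => anagrams

1


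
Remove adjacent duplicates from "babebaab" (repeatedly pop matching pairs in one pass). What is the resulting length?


Input: babebaab
Stack-based adjacent duplicate removal:
  Read 'b': push. Stack: b
  Read 'a': push. Stack: ba
  Read 'b': push. Stack: bab
  Read 'e': push. Stack: babe
  Read 'b': push. Stack: babeb
  Read 'a': push. Stack: babeba
  Read 'a': matches stack top 'a' => pop. Stack: babeb
  Read 'b': matches stack top 'b' => pop. Stack: babe
Final stack: "babe" (length 4)

4


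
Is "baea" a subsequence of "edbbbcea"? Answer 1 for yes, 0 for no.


Check if "baea" is a subsequence of "edbbbcea"
Greedy scan:
  Position 0 ('e'): no match needed
  Position 1 ('d'): no match needed
  Position 2 ('b'): matches sub[0] = 'b'
  Position 3 ('b'): no match needed
  Position 4 ('b'): no match needed
  Position 5 ('c'): no match needed
  Position 6 ('e'): no match needed
  Position 7 ('a'): matches sub[1] = 'a'
Only matched 2/4 characters => not a subsequence

0


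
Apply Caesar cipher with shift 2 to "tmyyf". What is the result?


Caesar cipher: shift "tmyyf" by 2
  't' (pos 19) + 2 = pos 21 = 'v'
  'm' (pos 12) + 2 = pos 14 = 'o'
  'y' (pos 24) + 2 = pos 0 = 'a'
  'y' (pos 24) + 2 = pos 0 = 'a'
  'f' (pos 5) + 2 = pos 7 = 'h'
Result: voaah

voaah


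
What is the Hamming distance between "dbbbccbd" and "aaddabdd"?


Comparing "dbbbccbd" and "aaddabdd" position by position:
  Position 0: 'd' vs 'a' => differ
  Position 1: 'b' vs 'a' => differ
  Position 2: 'b' vs 'd' => differ
  Position 3: 'b' vs 'd' => differ
  Position 4: 'c' vs 'a' => differ
  Position 5: 'c' vs 'b' => differ
  Position 6: 'b' vs 'd' => differ
  Position 7: 'd' vs 'd' => same
Total differences (Hamming distance): 7

7


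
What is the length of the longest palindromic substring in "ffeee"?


Input: "ffeee"
Checking substrings for palindromes:
  [2:5] "eee" (len 3) => palindrome
  [0:2] "ff" (len 2) => palindrome
  [2:4] "ee" (len 2) => palindrome
  [3:5] "ee" (len 2) => palindrome
Longest palindromic substring: "eee" with length 3

3


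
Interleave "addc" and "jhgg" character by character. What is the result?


Interleaving "addc" and "jhgg":
  Position 0: 'a' from first, 'j' from second => "aj"
  Position 1: 'd' from first, 'h' from second => "dh"
  Position 2: 'd' from first, 'g' from second => "dg"
  Position 3: 'c' from first, 'g' from second => "cg"
Result: ajdhdgcg

ajdhdgcg


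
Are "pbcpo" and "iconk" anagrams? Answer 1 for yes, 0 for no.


Strings: "pbcpo", "iconk"
Sorted first:  bcopp
Sorted second: cikno
Differ at position 0: 'b' vs 'c' => not anagrams

0


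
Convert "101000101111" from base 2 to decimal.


Input: "101000101111" in base 2
Positional expansion:
  Digit '1' (value 1) x 2^11 = 2048
  Digit '0' (value 0) x 2^10 = 0
  Digit '1' (value 1) x 2^9 = 512
  Digit '0' (value 0) x 2^8 = 0
  Digit '0' (value 0) x 2^7 = 0
  Digit '0' (value 0) x 2^6 = 0
  Digit '1' (value 1) x 2^5 = 32
  Digit '0' (value 0) x 2^4 = 0
  Digit '1' (value 1) x 2^3 = 8
  Digit '1' (value 1) x 2^2 = 4
  Digit '1' (value 1) x 2^1 = 2
  Digit '1' (value 1) x 2^0 = 1
Sum = 2607

2607


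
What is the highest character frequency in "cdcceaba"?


Input: cdcceaba
Character counts:
  'a': 2
  'b': 1
  'c': 3
  'd': 1
  'e': 1
Maximum frequency: 3

3


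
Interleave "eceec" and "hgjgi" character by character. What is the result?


Interleaving "eceec" and "hgjgi":
  Position 0: 'e' from first, 'h' from second => "eh"
  Position 1: 'c' from first, 'g' from second => "cg"
  Position 2: 'e' from first, 'j' from second => "ej"
  Position 3: 'e' from first, 'g' from second => "eg"
  Position 4: 'c' from first, 'i' from second => "ci"
Result: ehcgejegci

ehcgejegci


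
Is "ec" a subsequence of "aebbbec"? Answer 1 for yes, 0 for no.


Check if "ec" is a subsequence of "aebbbec"
Greedy scan:
  Position 0 ('a'): no match needed
  Position 1 ('e'): matches sub[0] = 'e'
  Position 2 ('b'): no match needed
  Position 3 ('b'): no match needed
  Position 4 ('b'): no match needed
  Position 5 ('e'): no match needed
  Position 6 ('c'): matches sub[1] = 'c'
All 2 characters matched => is a subsequence

1


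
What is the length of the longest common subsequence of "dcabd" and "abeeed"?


LCS of "dcabd" and "abeeed"
DP table:
           a    b    e    e    e    d
      0    0    0    0    0    0    0
  d   0    0    0    0    0    0    1
  c   0    0    0    0    0    0    1
  a   0    1    1    1    1    1    1
  b   0    1    2    2    2    2    2
  d   0    1    2    2    2    2    3
LCS length = dp[5][6] = 3

3


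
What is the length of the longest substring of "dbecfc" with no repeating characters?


Input: "dbecfc"
Sliding window (track last position of each char):
  Position 0 ('d'): window [0,0] length 1 -- new best
  Position 1 ('b'): window [0,1] length 2 -- new best
  Position 2 ('e'): window [0,2] length 3 -- new best
  Position 3 ('c'): window [0,3] length 4 -- new best
  Position 4 ('f'): window [0,4] length 5 -- new best
  Position 5 ('c'): repeat (last at 3), move window start to 4
  Position 5 ('c'): window [4,5] length 2
Longest substring with no repeats: "dbecf" with length 5

5


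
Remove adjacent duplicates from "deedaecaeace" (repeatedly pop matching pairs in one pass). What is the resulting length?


Input: deedaecaeace
Stack-based adjacent duplicate removal:
  Read 'd': push. Stack: d
  Read 'e': push. Stack: de
  Read 'e': matches stack top 'e' => pop. Stack: d
  Read 'd': matches stack top 'd' => pop. Stack: (empty)
  Read 'a': push. Stack: a
  Read 'e': push. Stack: ae
  Read 'c': push. Stack: aec
  Read 'a': push. Stack: aeca
  Read 'e': push. Stack: aecae
  Read 'a': push. Stack: aecaea
  Read 'c': push. Stack: aecaeac
  Read 'e': push. Stack: aecaeace
Final stack: "aecaeace" (length 8)

8


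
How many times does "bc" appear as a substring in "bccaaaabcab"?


Searching for "bc" in "bccaaaabcab"
Scanning each position:
  Position 0: "bc" => MATCH
  Position 1: "cc" => no
  Position 2: "ca" => no
  Position 3: "aa" => no
  Position 4: "aa" => no
  Position 5: "aa" => no
  Position 6: "ab" => no
  Position 7: "bc" => MATCH
  Position 8: "ca" => no
  Position 9: "ab" => no
Total occurrences: 2

2


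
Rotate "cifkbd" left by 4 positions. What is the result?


Input: "cifkbd", rotate left by 4
First 4 characters: "cifk"
Remaining characters: "bd"
Concatenate remaining + first: "bd" + "cifk" = "bdcifk"

bdcifk


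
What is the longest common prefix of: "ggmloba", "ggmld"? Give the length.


Words: ggmloba, ggmld
  Position 0: all 'g' => match
  Position 1: all 'g' => match
  Position 2: all 'm' => match
  Position 3: all 'l' => match
  Position 4: ('o', 'd') => mismatch, stop
LCP = "ggml" (length 4)

4


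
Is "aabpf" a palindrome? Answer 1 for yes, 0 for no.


Input: aabpf
Reversed: fpbaa
  Compare pos 0 ('a') with pos 4 ('f'): MISMATCH
  Compare pos 1 ('a') with pos 3 ('p'): MISMATCH
Result: not a palindrome

0


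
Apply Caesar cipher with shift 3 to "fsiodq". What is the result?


Caesar cipher: shift "fsiodq" by 3
  'f' (pos 5) + 3 = pos 8 = 'i'
  's' (pos 18) + 3 = pos 21 = 'v'
  'i' (pos 8) + 3 = pos 11 = 'l'
  'o' (pos 14) + 3 = pos 17 = 'r'
  'd' (pos 3) + 3 = pos 6 = 'g'
  'q' (pos 16) + 3 = pos 19 = 't'
Result: ivlrgt

ivlrgt


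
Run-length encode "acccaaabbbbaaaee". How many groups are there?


Input: acccaaabbbbaaaee
Scanning for consecutive runs:
  Group 1: 'a' x 1 (positions 0-0)
  Group 2: 'c' x 3 (positions 1-3)
  Group 3: 'a' x 3 (positions 4-6)
  Group 4: 'b' x 4 (positions 7-10)
  Group 5: 'a' x 3 (positions 11-13)
  Group 6: 'e' x 2 (positions 14-15)
Total groups: 6

6


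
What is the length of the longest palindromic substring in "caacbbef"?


Input: "caacbbef"
Checking substrings for palindromes:
  [0:4] "caac" (len 4) => palindrome
  [1:3] "aa" (len 2) => palindrome
  [4:6] "bb" (len 2) => palindrome
Longest palindromic substring: "caac" with length 4

4


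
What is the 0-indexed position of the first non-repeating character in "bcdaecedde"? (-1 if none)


Input: bcdaecedde
Character frequencies:
  'a': 1
  'b': 1
  'c': 2
  'd': 3
  'e': 3
Scanning left to right for freq == 1:
  Position 0 ('b'): unique! => answer = 0

0


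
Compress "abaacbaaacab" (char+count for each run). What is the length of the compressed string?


Input: abaacbaaacab
Runs:
  'a' x 1 => "a1"
  'b' x 1 => "b1"
  'a' x 2 => "a2"
  'c' x 1 => "c1"
  'b' x 1 => "b1"
  'a' x 3 => "a3"
  'c' x 1 => "c1"
  'a' x 1 => "a1"
  'b' x 1 => "b1"
Compressed: "a1b1a2c1b1a3c1a1b1"
Compressed length: 18

18


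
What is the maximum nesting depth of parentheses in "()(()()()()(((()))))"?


Input: "()(()()()()(((()))))"
Tracking depth:
  Position 0 '(': depth becomes 1
  Position 1 ')': depth becomes 0
  Position 2 '(': depth becomes 1
  Position 3 '(': depth becomes 2
  Position 4 ')': depth becomes 1
  Position 5 '(': depth becomes 2
  Position 6 ')': depth becomes 1
  Position 7 '(': depth becomes 2
  Position 8 ')': depth becomes 1
  Position 9 '(': depth becomes 2
  Position 10 ')': depth becomes 1
  Position 11 '(': depth becomes 2
  Position 12 '(': depth becomes 3
  Position 13 '(': depth becomes 4
  Position 14 '(': depth becomes 5
  Position 15 ')': depth becomes 4
  Position 16 ')': depth becomes 3
  Position 17 ')': depth becomes 2
  Position 18 ')': depth becomes 1
  Position 19 ')': depth becomes 0
Maximum depth reached: 5

5


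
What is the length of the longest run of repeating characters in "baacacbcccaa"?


Input: "baacacbcccaa"
Scanning for longest run:
  Position 1 ('a'): new char, reset run to 1
  Position 2 ('a'): continues run of 'a', length=2
  Position 3 ('c'): new char, reset run to 1
  Position 4 ('a'): new char, reset run to 1
  Position 5 ('c'): new char, reset run to 1
  Position 6 ('b'): new char, reset run to 1
  Position 7 ('c'): new char, reset run to 1
  Position 8 ('c'): continues run of 'c', length=2
  Position 9 ('c'): continues run of 'c', length=3
  Position 10 ('a'): new char, reset run to 1
  Position 11 ('a'): continues run of 'a', length=2
Longest run: 'c' with length 3

3


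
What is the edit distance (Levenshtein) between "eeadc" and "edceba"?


Computing edit distance: "eeadc" -> "edceba"
DP table:
           e    d    c    e    b    a
      0    1    2    3    4    5    6
  e   1    0    1    2    3    4    5
  e   2    1    1    2    2    3    4
  a   3    2    2    2    3    3    3
  d   4    3    2    3    3    4    4
  c   5    4    3    2    3    4    5
Edit distance = dp[5][6] = 5

5


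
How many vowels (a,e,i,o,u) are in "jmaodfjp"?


Input: jmaodfjp
Checking each character:
  'j' at position 0: consonant
  'm' at position 1: consonant
  'a' at position 2: vowel (running total: 1)
  'o' at position 3: vowel (running total: 2)
  'd' at position 4: consonant
  'f' at position 5: consonant
  'j' at position 6: consonant
  'p' at position 7: consonant
Total vowels: 2

2


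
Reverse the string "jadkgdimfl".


Input: jadkgdimfl
Reading characters right to left:
  Position 9: 'l'
  Position 8: 'f'
  Position 7: 'm'
  Position 6: 'i'
  Position 5: 'd'
  Position 4: 'g'
  Position 3: 'k'
  Position 2: 'd'
  Position 1: 'a'
  Position 0: 'j'
Reversed: lfmidgkdaj

lfmidgkdaj


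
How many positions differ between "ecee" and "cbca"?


Comparing "ecee" and "cbca" position by position:
  Position 0: 'e' vs 'c' => DIFFER
  Position 1: 'c' vs 'b' => DIFFER
  Position 2: 'e' vs 'c' => DIFFER
  Position 3: 'e' vs 'a' => DIFFER
Positions that differ: 4

4


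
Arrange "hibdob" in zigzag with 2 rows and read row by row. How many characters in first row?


Zigzag "hibdob" into 2 rows:
Placing characters:
  'h' => row 0
  'i' => row 1
  'b' => row 0
  'd' => row 1
  'o' => row 0
  'b' => row 1
Rows:
  Row 0: "hbo"
  Row 1: "idb"
First row length: 3

3


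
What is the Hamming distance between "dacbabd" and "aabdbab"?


Comparing "dacbabd" and "aabdbab" position by position:
  Position 0: 'd' vs 'a' => differ
  Position 1: 'a' vs 'a' => same
  Position 2: 'c' vs 'b' => differ
  Position 3: 'b' vs 'd' => differ
  Position 4: 'a' vs 'b' => differ
  Position 5: 'b' vs 'a' => differ
  Position 6: 'd' vs 'b' => differ
Total differences (Hamming distance): 6

6


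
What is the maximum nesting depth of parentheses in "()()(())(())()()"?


Input: "()()(())(())()()"
Tracking depth:
  Position 0 '(': depth becomes 1
  Position 1 ')': depth becomes 0
  Position 2 '(': depth becomes 1
  Position 3 ')': depth becomes 0
  Position 4 '(': depth becomes 1
  Position 5 '(': depth becomes 2
  Position 6 ')': depth becomes 1
  Position 7 ')': depth becomes 0
  Position 8 '(': depth becomes 1
  Position 9 '(': depth becomes 2
  Position 10 ')': depth becomes 1
  Position 11 ')': depth becomes 0
  Position 12 '(': depth becomes 1
  Position 13 ')': depth becomes 0
  Position 14 '(': depth becomes 1
  Position 15 ')': depth becomes 0
Maximum depth reached: 2

2


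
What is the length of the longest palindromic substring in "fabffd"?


Input: "fabffd"
Checking substrings for palindromes:
  [3:5] "ff" (len 2) => palindrome
Longest palindromic substring: "ff" with length 2

2


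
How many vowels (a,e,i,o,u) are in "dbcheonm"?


Input: dbcheonm
Checking each character:
  'd' at position 0: consonant
  'b' at position 1: consonant
  'c' at position 2: consonant
  'h' at position 3: consonant
  'e' at position 4: vowel (running total: 1)
  'o' at position 5: vowel (running total: 2)
  'n' at position 6: consonant
  'm' at position 7: consonant
Total vowels: 2

2


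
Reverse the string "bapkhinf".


Input: bapkhinf
Reading characters right to left:
  Position 7: 'f'
  Position 6: 'n'
  Position 5: 'i'
  Position 4: 'h'
  Position 3: 'k'
  Position 2: 'p'
  Position 1: 'a'
  Position 0: 'b'
Reversed: fnihkpab

fnihkpab


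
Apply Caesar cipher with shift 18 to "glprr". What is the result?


Caesar cipher: shift "glprr" by 18
  'g' (pos 6) + 18 = pos 24 = 'y'
  'l' (pos 11) + 18 = pos 3 = 'd'
  'p' (pos 15) + 18 = pos 7 = 'h'
  'r' (pos 17) + 18 = pos 9 = 'j'
  'r' (pos 17) + 18 = pos 9 = 'j'
Result: ydhjj

ydhjj


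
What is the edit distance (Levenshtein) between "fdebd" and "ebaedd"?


Computing edit distance: "fdebd" -> "ebaedd"
DP table:
           e    b    a    e    d    d
      0    1    2    3    4    5    6
  f   1    1    2    3    4    5    6
  d   2    2    2    3    4    4    5
  e   3    2    3    3    3    4    5
  b   4    3    2    3    4    4    5
  d   5    4    3    3    4    4    4
Edit distance = dp[5][6] = 4

4


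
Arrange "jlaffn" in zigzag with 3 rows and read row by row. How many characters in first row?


Zigzag "jlaffn" into 3 rows:
Placing characters:
  'j' => row 0
  'l' => row 1
  'a' => row 2
  'f' => row 1
  'f' => row 0
  'n' => row 1
Rows:
  Row 0: "jf"
  Row 1: "lfn"
  Row 2: "a"
First row length: 2

2


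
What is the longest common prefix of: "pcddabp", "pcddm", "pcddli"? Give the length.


Words: pcddabp, pcddm, pcddli
  Position 0: all 'p' => match
  Position 1: all 'c' => match
  Position 2: all 'd' => match
  Position 3: all 'd' => match
  Position 4: ('a', 'm', 'l') => mismatch, stop
LCP = "pcdd" (length 4)

4


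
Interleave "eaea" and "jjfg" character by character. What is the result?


Interleaving "eaea" and "jjfg":
  Position 0: 'e' from first, 'j' from second => "ej"
  Position 1: 'a' from first, 'j' from second => "aj"
  Position 2: 'e' from first, 'f' from second => "ef"
  Position 3: 'a' from first, 'g' from second => "ag"
Result: ejajefag

ejajefag


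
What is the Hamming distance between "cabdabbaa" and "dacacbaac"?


Comparing "cabdabbaa" and "dacacbaac" position by position:
  Position 0: 'c' vs 'd' => differ
  Position 1: 'a' vs 'a' => same
  Position 2: 'b' vs 'c' => differ
  Position 3: 'd' vs 'a' => differ
  Position 4: 'a' vs 'c' => differ
  Position 5: 'b' vs 'b' => same
  Position 6: 'b' vs 'a' => differ
  Position 7: 'a' vs 'a' => same
  Position 8: 'a' vs 'c' => differ
Total differences (Hamming distance): 6

6
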